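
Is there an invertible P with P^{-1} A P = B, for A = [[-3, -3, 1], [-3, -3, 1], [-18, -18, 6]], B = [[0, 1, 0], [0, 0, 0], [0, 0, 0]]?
Two matrices over a field are similar if and only if they have the same invariant factors.

Both A and B have characteristic polynomial x^3 and minimal polynomial x^2. Computing further, both have invariant factors x, x^2. Hence A and B are similar.

Yes.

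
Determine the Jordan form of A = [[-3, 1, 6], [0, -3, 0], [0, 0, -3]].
The characteristic polynomial is det(xI - A) = (x + 3)^3, so the eigenvalues are -3 (algebraic multiplicity 3).

For λ = -3: rank(A + 3I) = 1, rank((A + 3I)^2) = 0. The eigenspace has dimension 3 - 1 = 2, so there are 2 Jordan blocks; the rank sequence gives block sizes [2, 1].

Assembling the blocks gives the Jordan form J above.

J = [[-3, 1, 0], [0, -3, 0], [0, 0, -3]]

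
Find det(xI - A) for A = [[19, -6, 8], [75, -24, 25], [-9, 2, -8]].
χ_A(x) = (x + 4)^2(x + 5)

xI - A = [[x - 19, 6, -8], [-75, x + 24, -25], [9, -2, x + 8]].

Expanding det(xI - A) along the first row:
det(xI - A) = + (x - 19)·det([[x + 24, -25], [-2, x + 8]]) - (6)·det([[-75, -25], [9, x + 8]]) + (-8)·det([[-75, x + 24], [9, -2]]).

Evaluating gives χ_A(x) = x^3 + 13x^2 + 56x + 80 = (x + 4)^2(x + 5).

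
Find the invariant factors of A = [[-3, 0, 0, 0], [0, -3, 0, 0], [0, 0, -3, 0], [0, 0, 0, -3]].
The Jordan structure of A has elementary divisors (x + 3), (x + 3), (x + 3), (x + 3). Arranging the block sizes at each eigenvalue in decreasing order and taking row products gives the invariant factors.

Invariant factors (smallest first, each dividing the next): x + 3, x + 3, x + 3, x + 3.

Check: the last factor x + 3 is the minimal polynomial, and the product (x + 3)^4 is the characteristic polynomial.

x + 3, x + 3, x + 3, x + 3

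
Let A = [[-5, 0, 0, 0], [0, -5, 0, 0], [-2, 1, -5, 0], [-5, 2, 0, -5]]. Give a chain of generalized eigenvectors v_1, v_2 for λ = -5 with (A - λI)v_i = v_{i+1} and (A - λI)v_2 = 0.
We seek v_1 ∈ ker((A + 5I)^2) \ ker(A + 5I), then set v_{i+1} = (A + 5I) v_i.

One such chain is v_1 = [[1, 3, -7, -3]]^T, v_2 = [[0, 0, 1, 1]]^T. Check: (A + 5I) v_2 = [[0, 0, 0, 0]]^T = 0.

v_1 = [[1, 3, -7, -3]]^T, v_2 = [[0, 0, 1, 1]]^T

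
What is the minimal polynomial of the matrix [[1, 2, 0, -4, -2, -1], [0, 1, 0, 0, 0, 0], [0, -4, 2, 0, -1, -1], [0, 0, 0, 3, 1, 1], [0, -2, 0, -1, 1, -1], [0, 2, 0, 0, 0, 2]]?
m_A(x) = (x - 2)^3(x - 1)

The characteristic polynomial factors as (x - 2)^4(x - 1)^2. The minimal polynomial is ∏(x - λ)^{k_λ} where k_λ is the size of the largest Jordan block at λ.

For λ = 1: rank(A - I) = 4, and the largest Jordan block has size 1 (the smallest k with rank((A - I)^k) = rank((A - I)^(k+1))).
For λ = 2: rank(A - 2I) = 4, and the largest Jordan block has size 3 (the smallest k with rank((A - 2I)^k) = rank((A - 2I)^(k+1))).

So m_A(x) = (x - 2)^3(x - 1).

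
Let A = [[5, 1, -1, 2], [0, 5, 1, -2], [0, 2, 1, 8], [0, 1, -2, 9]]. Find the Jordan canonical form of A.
J = [[5, 1, 0, 0], [0, 5, 1, 0], [0, 0, 5, 0], [0, 0, 0, 5]]

The characteristic polynomial is det(xI - A) = (x - 5)^4, so the eigenvalues are 5 (algebraic multiplicity 4).

For λ = 5: rank(A - 5I) = 2, rank((A - 5I)^2) = 1, rank((A - 5I)^3) = 0. The eigenspace has dimension 4 - 2 = 2, so there are 2 Jordan blocks; the rank sequence gives block sizes [3, 1].

Assembling the blocks gives the Jordan form J above.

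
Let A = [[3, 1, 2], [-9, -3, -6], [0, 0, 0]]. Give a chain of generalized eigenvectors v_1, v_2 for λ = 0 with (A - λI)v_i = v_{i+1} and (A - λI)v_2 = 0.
v_1 = [[0, 1, 0]]^T, v_2 = [[1, -3, 0]]^T

We seek v_1 ∈ ker(A^2) \ ker(A), then set v_{i+1} = A v_i.

One such chain is v_1 = [[0, 1, 0]]^T, v_2 = [[1, -3, 0]]^T. Check: A v_2 = [[0, 0, 0]]^T = 0.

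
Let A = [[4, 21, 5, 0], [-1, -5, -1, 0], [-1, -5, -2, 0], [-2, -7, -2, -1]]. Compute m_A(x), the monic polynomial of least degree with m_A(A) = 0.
The characteristic polynomial factors as (x + 1)^4. The minimal polynomial is ∏(x - λ)^{k_λ} where k_λ is the size of the largest Jordan block at λ.

For λ = -1: rank(A + I) = 2, and the largest Jordan block has size 3 (the smallest k with rank((A + I)^k) = rank((A + I)^(k+1))).

So m_A(x) = (x + 1)^3.

m_A(x) = (x + 1)^3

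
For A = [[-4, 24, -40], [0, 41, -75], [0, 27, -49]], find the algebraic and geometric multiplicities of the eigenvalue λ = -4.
The characteristic polynomial is (x + 4)^3, so the factor x + 4 appears with exponent 3: the algebraic multiplicity is 3.

rank(A + 4I) = 1, so the eigenspace has dimension 3 - 1 = 2: the geometric multiplicity is 2.

Since 2 < 3, A is not diagonalizable.

algebraic multiplicity 3, geometric multiplicity 2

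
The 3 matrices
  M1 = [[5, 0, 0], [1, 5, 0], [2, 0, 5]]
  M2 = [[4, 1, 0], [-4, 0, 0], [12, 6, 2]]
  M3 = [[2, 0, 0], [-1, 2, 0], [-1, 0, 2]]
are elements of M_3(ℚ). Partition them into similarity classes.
2 classes: {M1}, {M2, M3}

Characteristic polynomials: χ_{M1} = (x - 5)^3, χ_{M2} = (x - 2)^3, χ_{M3} = (x - 2)^3.

{M1}: invariant factors x - 5, (x - 5)^2.

{M2, M3}: invariant factors x - 2, (x - 2)^2.

Matrices are similar if and only if their invariant-factor lists agree; the partition into similarity classes is {M1}, {M2, M3}.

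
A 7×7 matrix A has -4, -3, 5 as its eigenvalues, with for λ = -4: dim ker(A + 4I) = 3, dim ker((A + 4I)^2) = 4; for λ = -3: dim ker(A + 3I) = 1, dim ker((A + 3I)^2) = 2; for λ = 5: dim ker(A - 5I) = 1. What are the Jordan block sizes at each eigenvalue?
λ = -4: successive nullity increments [3, 1] count blocks of size ≥ k; block sizes are [2, 1, 1].
λ = -3: successive nullity increments [1, 1] count blocks of size ≥ k; block sizes are [2].
λ = 5: successive nullity increments [1] count blocks of size ≥ k; block sizes are [1].

Jordan blocks: (-4, 2), (-4, 1), (-4, 1), (-3, 2), (5, 1)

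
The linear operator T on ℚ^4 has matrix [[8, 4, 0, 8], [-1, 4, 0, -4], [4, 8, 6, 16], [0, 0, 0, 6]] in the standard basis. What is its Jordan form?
J = [[6, 1, 0, 0], [0, 6, 0, 0], [0, 0, 6, 0], [0, 0, 0, 6]]

The characteristic polynomial is det(xI - A) = (x - 6)^4, so the eigenvalues are 6 (algebraic multiplicity 4).

For λ = 6: rank(A - 6I) = 1, rank((A - 6I)^2) = 0. The eigenspace has dimension 4 - 1 = 3, so there are 3 Jordan blocks; the rank sequence gives block sizes [2, 1, 1].

Assembling the blocks gives the Jordan form J above.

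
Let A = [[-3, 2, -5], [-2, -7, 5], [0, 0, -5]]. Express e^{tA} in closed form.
e^{tA} = [[(2*t + 1)*e^{-5*t}, 2*t*e^{-5*t}, -5*t*e^{-5*t}], [-2*t*e^{-5*t}, (1 - 2*t)*e^{-5*t}, 5*t*e^{-5*t}], [0, 0, e^{-5*t}]]

A has Jordan form J = [[-5, 1, 0], [0, -5, 0], [0, 0, -5]] with A = PJP^{-1}, so e^{tA} = P e^{tJ} P^{-1}.

For a Jordan block J_k(λ), e^{tJ_k(λ)} = e^{λt} · (I + tN + t^2 N^2/2! + ... + t^{k-1} N^{k-1}/(k-1)!) where N is the nilpotent superdiagonal part.

Assembling the blocks and conjugating back gives the entries of e^{tA} as shown above.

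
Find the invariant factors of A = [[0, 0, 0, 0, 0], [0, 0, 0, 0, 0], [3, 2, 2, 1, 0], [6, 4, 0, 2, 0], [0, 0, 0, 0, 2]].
x(x - 2), x(x - 2)^2

The Jordan structure of A has elementary divisors x, x, (x - 2)^2, (x - 2). Arranging the block sizes at each eigenvalue in decreasing order and taking row products gives the invariant factors.

Invariant factors (smallest first, each dividing the next): x(x - 2), x(x - 2)^2.

Check: the last factor x(x - 2)^2 is the minimal polynomial, and the product x^2(x - 2)^3 is the characteristic polynomial.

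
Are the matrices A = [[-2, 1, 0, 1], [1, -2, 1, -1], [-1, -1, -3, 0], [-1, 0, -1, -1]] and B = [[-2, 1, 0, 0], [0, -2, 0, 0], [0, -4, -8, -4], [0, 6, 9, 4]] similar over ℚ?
Yes.

Two matrices over a field are similar if and only if they have the same invariant factors.

Both A and B have characteristic polynomial (x + 2)^4 and minimal polynomial (x + 2)^2. Computing further, both have invariant factors (x + 2)^2, (x + 2)^2. Hence A and B are similar.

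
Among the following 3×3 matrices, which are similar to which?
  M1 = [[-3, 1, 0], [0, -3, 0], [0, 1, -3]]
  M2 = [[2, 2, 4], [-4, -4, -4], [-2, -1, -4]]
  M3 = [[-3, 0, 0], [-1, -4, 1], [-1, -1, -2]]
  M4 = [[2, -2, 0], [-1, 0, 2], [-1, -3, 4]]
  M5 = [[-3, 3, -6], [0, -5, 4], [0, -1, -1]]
3 classes: {M1, M3, M5}, {M2}, {M4}

Characteristic polynomials: χ_{M1} = (x + 3)^3, χ_{M2} = (x + 2)^3, χ_{M3} = (x + 3)^3, χ_{M4} = (x - 2)^3, χ_{M5} = (x + 3)^3.

{M1, M3, M5}: invariant factors x + 3, (x + 3)^2.

{M2}: invariant factors x + 2, (x + 2)^2.

{M4}: invariant factors (x - 2)^3.

Matrices are similar if and only if their invariant-factor lists agree; the partition into similarity classes is {M1, M3, M5}, {M2}, {M4}.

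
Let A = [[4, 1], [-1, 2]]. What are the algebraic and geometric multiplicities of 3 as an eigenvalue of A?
The characteristic polynomial is (x - 3)^2, so the factor x - 3 appears with exponent 2: the algebraic multiplicity is 2.

rank(A - 3I) = 1, so the eigenspace has dimension 2 - 1 = 1: the geometric multiplicity is 1.

Since 1 < 2, A is not diagonalizable.

algebraic multiplicity 2, geometric multiplicity 1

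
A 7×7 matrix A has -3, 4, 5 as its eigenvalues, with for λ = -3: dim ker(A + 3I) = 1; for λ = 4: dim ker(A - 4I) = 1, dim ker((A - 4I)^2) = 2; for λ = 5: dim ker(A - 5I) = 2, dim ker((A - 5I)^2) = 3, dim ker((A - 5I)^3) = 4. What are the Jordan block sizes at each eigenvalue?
Jordan blocks: (-3, 1), (4, 2), (5, 3), (5, 1)

λ = -3: successive nullity increments [1] count blocks of size ≥ k; block sizes are [1].
λ = 4: successive nullity increments [1, 1] count blocks of size ≥ k; block sizes are [2].
λ = 5: successive nullity increments [2, 1, 1] count blocks of size ≥ k; block sizes are [3, 1].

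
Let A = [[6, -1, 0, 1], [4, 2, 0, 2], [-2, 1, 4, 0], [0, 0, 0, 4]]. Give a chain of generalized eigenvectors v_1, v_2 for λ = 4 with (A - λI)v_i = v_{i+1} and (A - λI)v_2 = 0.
v_1 = [[-1, -1, 0, 1]]^T, v_2 = [[0, 0, 1, 0]]^T

We seek v_1 ∈ ker((A - 4I)^2) \ ker(A - 4I), then set v_{i+1} = (A - 4I) v_i.

One such chain is v_1 = [[-1, -1, 0, 1]]^T, v_2 = [[0, 0, 1, 0]]^T. Check: (A - 4I) v_2 = [[0, 0, 0, 0]]^T = 0.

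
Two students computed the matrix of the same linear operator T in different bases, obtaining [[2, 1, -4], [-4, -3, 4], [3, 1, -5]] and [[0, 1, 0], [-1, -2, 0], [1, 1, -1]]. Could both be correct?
No.

trace(A) = -6 but trace(B) = -3. The trace is a similarity invariant, so A and B are not similar.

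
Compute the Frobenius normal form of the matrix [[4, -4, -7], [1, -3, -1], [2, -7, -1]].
The invariant factors of A (the non-unit diagonal entries of the Smith normal form of xI - A over ℚ[x]) are x^3 - 2x + 5, each dividing the next. The characteristic polynomial is their product, x^3 - 2x + 5.

The rational canonical form is the block-diagonal matrix of companion matrices C(f_i):
R = [[0, 0, -5], [1, 0, 2], [0, 1, 0]].

Note the characteristic polynomial does not split into linear factors over ℚ, so A has no Jordan form over ℚ; the rational canonical form exists over any field.

R = [[0, 0, -5], [1, 0, 2], [0, 1, 0]]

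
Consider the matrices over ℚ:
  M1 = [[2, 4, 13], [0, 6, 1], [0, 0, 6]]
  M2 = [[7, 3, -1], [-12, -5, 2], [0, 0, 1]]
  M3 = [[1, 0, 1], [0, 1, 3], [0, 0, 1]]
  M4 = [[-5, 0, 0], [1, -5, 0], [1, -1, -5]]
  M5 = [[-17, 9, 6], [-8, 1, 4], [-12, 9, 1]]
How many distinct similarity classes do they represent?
Characteristic polynomials: χ_{M1} = (x - 6)^2(x - 2), χ_{M2} = (x - 1)^3, χ_{M3} = (x - 1)^3, χ_{M4} = (x + 5)^3, χ_{M5} = (x + 5)^3.

{M1}: invariant factors (x - 6)^2(x - 2).

{M2, M3}: invariant factors x - 1, (x - 1)^2.

{M4}: invariant factors (x + 5)^3.

{M5}: invariant factors x + 5, (x + 5)^2.

Matrices are similar if and only if their invariant-factor lists agree; the partition into similarity classes is {M1}, {M2, M3}, {M4}, {M5}.

4 classes: {M1}, {M2, M3}, {M4}, {M5}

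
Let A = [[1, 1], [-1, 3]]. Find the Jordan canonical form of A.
The characteristic polynomial is det(xI - A) = (x - 2)^2, so the eigenvalues are 2 (algebraic multiplicity 2).

For λ = 2: rank(A - 2I) = 1, rank((A - 2I)^2) = 0. The eigenspace has dimension 2 - 1 = 1, so there is 1 Jordan block; the rank sequence gives block sizes [2].

Assembling the blocks gives the Jordan form J above.

J = [[2, 1], [0, 2]]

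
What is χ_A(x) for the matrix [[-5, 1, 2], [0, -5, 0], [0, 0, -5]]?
xI - A = [[x + 5, -1, -2], [0, x + 5, 0], [0, 0, x + 5]].

Expanding det(xI - A) along the first row:
det(xI - A) = + (x + 5)·det([[x + 5, 0], [0, x + 5]]) - (-1)·det([[0, 0], [0, x + 5]]) + (-2)·det([[0, x + 5], [0, 0]]).

Evaluating gives χ_A(x) = x^3 + 15x^2 + 75x + 125 = (x + 5)^3.

χ_A(x) = (x + 5)^3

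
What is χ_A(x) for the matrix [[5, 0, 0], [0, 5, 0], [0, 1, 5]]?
χ_A(x) = (x - 5)^3

xI - A = [[x - 5, 0, 0], [0, x - 5, 0], [0, -1, x - 5]].

Expanding det(xI - A) along the first row:
det(xI - A) = + (x - 5)·det([[x - 5, 0], [-1, x - 5]]) - (0)·det([[0, 0], [0, x - 5]]) + (0)·det([[0, x - 5], [0, -1]]).

Evaluating gives χ_A(x) = x^3 - 15x^2 + 75x - 125 = (x - 5)^3.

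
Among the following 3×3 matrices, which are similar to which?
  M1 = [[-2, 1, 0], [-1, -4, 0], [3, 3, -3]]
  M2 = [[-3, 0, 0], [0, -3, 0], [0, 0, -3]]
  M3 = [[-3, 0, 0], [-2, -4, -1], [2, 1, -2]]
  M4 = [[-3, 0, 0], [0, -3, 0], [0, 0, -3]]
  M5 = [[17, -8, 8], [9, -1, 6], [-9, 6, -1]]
3 classes: {M1, M3}, {M2, M4}, {M5}

Characteristic polynomials: χ_{M1} = (x + 3)^3, χ_{M2} = (x + 3)^3, χ_{M3} = (x + 3)^3, χ_{M4} = (x + 3)^3, χ_{M5} = (x - 5)^3.

{M1, M3}: invariant factors x + 3, (x + 3)^2.

{M2, M4}: invariant factors x + 3, x + 3, x + 3.

{M5}: invariant factors x - 5, (x - 5)^2.

Matrices are similar if and only if their invariant-factor lists agree; the partition into similarity classes is {M1, M3}, {M2, M4}, {M5}.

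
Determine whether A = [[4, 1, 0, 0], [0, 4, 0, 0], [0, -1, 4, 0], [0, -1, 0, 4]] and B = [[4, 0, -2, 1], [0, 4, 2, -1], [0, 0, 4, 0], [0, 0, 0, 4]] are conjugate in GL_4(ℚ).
Two matrices over a field are similar if and only if they have the same invariant factors.

Both A and B have characteristic polynomial (x - 4)^4 and minimal polynomial (x - 4)^2. Computing further, both have invariant factors x - 4, x - 4, (x - 4)^2. Hence A and B are similar.

Yes.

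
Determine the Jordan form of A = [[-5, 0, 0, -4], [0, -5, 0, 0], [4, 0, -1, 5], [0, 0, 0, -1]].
The characteristic polynomial is det(xI - A) = (x + 1)^2(x + 5)^2, so the eigenvalues are -5 (algebraic multiplicity 2), -1 (algebraic multiplicity 2).

For λ = -5: rank(A + 5I) = 2. The eigenspace has dimension 4 - 2 = 2, so there are 2 Jordan blocks; the rank sequence gives block sizes [1, 1].

For λ = -1: rank(A + I) = 3, rank((A + I)^2) = 2. The eigenspace has dimension 4 - 3 = 1, so there is 1 Jordan block; the rank sequence gives block sizes [2].

Assembling the blocks gives the Jordan form J above.

J = [[-5, 0, 0, 0], [0, -5, 0, 0], [0, 0, -1, 1], [0, 0, 0, -1]]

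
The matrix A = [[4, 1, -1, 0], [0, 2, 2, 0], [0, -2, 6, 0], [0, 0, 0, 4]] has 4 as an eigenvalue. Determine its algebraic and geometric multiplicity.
algebraic multiplicity 4, geometric multiplicity 3

The characteristic polynomial is (x - 4)^4, so the factor x - 4 appears with exponent 4: the algebraic multiplicity is 4.

rank(A - 4I) = 1, so the eigenspace has dimension 4 - 1 = 3: the geometric multiplicity is 3.

Since 3 < 4, A is not diagonalizable.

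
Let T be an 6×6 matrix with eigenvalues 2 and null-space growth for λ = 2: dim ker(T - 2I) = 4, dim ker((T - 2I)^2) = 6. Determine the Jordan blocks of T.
Jordan blocks: (2, 2), (2, 2), (2, 1), (2, 1)

λ = 2: successive nullity increments [4, 2] count blocks of size ≥ k; block sizes are [2, 2, 1, 1].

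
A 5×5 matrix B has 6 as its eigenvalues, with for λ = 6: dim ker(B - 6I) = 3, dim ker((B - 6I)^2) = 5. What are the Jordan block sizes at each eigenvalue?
λ = 6: successive nullity increments [3, 2] count blocks of size ≥ k; block sizes are [2, 2, 1].

Jordan blocks: (6, 2), (6, 2), (6, 1)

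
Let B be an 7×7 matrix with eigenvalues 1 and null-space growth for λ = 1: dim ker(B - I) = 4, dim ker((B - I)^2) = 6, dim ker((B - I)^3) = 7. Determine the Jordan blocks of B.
λ = 1: successive nullity increments [4, 2, 1] count blocks of size ≥ k; block sizes are [3, 2, 1, 1].

Jordan blocks: (1, 3), (1, 2), (1, 1), (1, 1)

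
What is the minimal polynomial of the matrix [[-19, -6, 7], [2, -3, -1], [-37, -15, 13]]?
m_A(x) = (x + 3)^3

The characteristic polynomial factors as (x + 3)^3. The minimal polynomial is ∏(x - λ)^{k_λ} where k_λ is the size of the largest Jordan block at λ.

For λ = -3: rank(A + 3I) = 2, and the largest Jordan block has size 3 (the smallest k with rank((A + 3I)^k) = rank((A + 3I)^(k+1))).

So m_A(x) = (x + 3)^3.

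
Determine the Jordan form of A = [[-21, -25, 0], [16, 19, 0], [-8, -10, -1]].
J = [[-1, 1, 0], [0, -1, 0], [0, 0, -1]]

The characteristic polynomial is det(xI - A) = (x + 1)^3, so the eigenvalues are -1 (algebraic multiplicity 3).

For λ = -1: rank(A + I) = 1, rank((A + I)^2) = 0. The eigenspace has dimension 3 - 1 = 2, so there are 2 Jordan blocks; the rank sequence gives block sizes [2, 1].

Assembling the blocks gives the Jordan form J above.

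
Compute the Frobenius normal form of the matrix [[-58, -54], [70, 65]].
The invariant factors of A (the non-unit diagonal entries of the Smith normal form of xI - A over ℚ[x]) are (x - 5)(x - 2), each dividing the next. The characteristic polynomial is their product, (x - 5)(x - 2).

The rational canonical form is the block-diagonal matrix of companion matrices C(f_i):
R = [[0, -10], [1, 7]].

R = [[0, -10], [1, 7]]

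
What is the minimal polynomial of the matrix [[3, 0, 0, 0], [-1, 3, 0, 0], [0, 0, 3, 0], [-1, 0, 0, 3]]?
m_A(x) = (x - 3)^2

The characteristic polynomial factors as (x - 3)^4. The minimal polynomial is ∏(x - λ)^{k_λ} where k_λ is the size of the largest Jordan block at λ.

For λ = 3: rank(A - 3I) = 1, and the largest Jordan block has size 2 (the smallest k with rank((A - 3I)^k) = rank((A - 3I)^(k+1))).

So m_A(x) = (x - 3)^2.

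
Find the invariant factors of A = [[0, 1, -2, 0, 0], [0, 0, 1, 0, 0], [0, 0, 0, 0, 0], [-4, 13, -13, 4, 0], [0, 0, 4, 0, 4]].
x - 4, x^3(x - 4)

The Jordan structure of A has elementary divisors x^3, (x - 4), (x - 4). Arranging the block sizes at each eigenvalue in decreasing order and taking row products gives the invariant factors.

Invariant factors (smallest first, each dividing the next): x - 4, x^3(x - 4).

Check: the last factor x^3(x - 4) is the minimal polynomial, and the product x^3(x - 4)^2 is the characteristic polynomial.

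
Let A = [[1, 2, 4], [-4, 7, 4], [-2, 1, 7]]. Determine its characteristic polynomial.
χ_A(x) = (x - 5)^3

xI - A = [[x - 1, -2, -4], [4, x - 7, -4], [2, -1, x - 7]].

Expanding det(xI - A) along the first row:
det(xI - A) = + (x - 1)·det([[x - 7, -4], [-1, x - 7]]) - (-2)·det([[4, -4], [2, x - 7]]) + (-4)·det([[4, x - 7], [2, -1]]).

Evaluating gives χ_A(x) = x^3 - 15x^2 + 75x - 125 = (x - 5)^3.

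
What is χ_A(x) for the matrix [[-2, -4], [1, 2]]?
χ_A(x) = x^2

xI - A = [[x + 2, 4], [-1, x - 2]].

Expanding det(xI - A) along the first row:
det(xI - A) = + (x + 2)·det([[x - 2]]) - (4)·det([[-1]]).

Evaluating gives χ_A(x) = x^2.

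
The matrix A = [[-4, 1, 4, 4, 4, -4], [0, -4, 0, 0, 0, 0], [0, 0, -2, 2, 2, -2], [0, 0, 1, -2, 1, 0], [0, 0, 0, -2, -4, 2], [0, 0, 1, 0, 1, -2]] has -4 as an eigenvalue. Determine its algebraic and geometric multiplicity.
The characteristic polynomial is (x + 2)^3(x + 4)^3, so the factor x + 4 appears with exponent 3: the algebraic multiplicity is 3.

rank(A + 4I) = 4, so the eigenspace has dimension 6 - 4 = 2: the geometric multiplicity is 2.

Since 2 < 3, A is not diagonalizable.

algebraic multiplicity 3, geometric multiplicity 2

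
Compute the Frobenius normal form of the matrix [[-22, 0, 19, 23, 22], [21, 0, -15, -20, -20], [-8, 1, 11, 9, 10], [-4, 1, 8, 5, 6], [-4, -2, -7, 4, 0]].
R = [[0, 0, 0, 0, 20], [1, 0, 0, 0, 29], [0, 1, 0, 0, 10], [0, 0, 1, 0, -4], [0, 0, 0, 1, -6]]

The invariant factors of A (the non-unit diagonal entries of the Smith normal form of xI - A over ℚ[x]) are (x + 1)(x + 5)(x^3 - x - 4), each dividing the next. The characteristic polynomial is their product, (x + 1)(x + 5)(x^3 - x - 4).

The rational canonical form is the block-diagonal matrix of companion matrices C(f_i):
R = [[0, 0, 0, 0, 20], [1, 0, 0, 0, 29], [0, 1, 0, 0, 10], [0, 0, 1, 0, -4], [0, 0, 0, 1, -6]].

Note the characteristic polynomial does not split into linear factors over ℚ, so A has no Jordan form over ℚ; the rational canonical form exists over any field.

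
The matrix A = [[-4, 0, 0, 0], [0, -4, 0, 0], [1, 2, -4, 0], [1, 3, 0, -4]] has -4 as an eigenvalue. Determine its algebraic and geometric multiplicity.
The characteristic polynomial is (x + 4)^4, so the factor x + 4 appears with exponent 4: the algebraic multiplicity is 4.

rank(A + 4I) = 2, so the eigenspace has dimension 4 - 2 = 2: the geometric multiplicity is 2.

Since 2 < 4, A is not diagonalizable.

algebraic multiplicity 4, geometric multiplicity 2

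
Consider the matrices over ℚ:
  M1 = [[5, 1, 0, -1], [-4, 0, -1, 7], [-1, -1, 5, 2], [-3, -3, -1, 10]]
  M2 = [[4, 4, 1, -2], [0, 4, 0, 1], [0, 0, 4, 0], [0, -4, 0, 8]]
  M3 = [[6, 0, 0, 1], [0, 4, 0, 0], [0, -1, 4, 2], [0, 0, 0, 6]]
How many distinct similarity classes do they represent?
1 class: {M1, M2, M3}

Characteristic polynomials: χ_{M1} = (x - 6)^2(x - 4)^2, χ_{M2} = (x - 6)^2(x - 4)^2, χ_{M3} = (x - 6)^2(x - 4)^2.

{M1, M2, M3}: invariant factors (x - 6)^2(x - 4)^2.

Matrices are similar if and only if their invariant-factor lists agree; the partition into similarity classes is {M1, M2, M3}.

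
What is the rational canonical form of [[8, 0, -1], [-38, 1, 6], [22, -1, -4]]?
R = [[0, 0, 0], [1, 0, 0], [0, 1, 5]]

The invariant factors of A (the non-unit diagonal entries of the Smith normal form of xI - A over ℚ[x]) are x^2(x - 5), each dividing the next. The characteristic polynomial is their product, x^2(x - 5).

The rational canonical form is the block-diagonal matrix of companion matrices C(f_i):
R = [[0, 0, 0], [1, 0, 0], [0, 1, 5]].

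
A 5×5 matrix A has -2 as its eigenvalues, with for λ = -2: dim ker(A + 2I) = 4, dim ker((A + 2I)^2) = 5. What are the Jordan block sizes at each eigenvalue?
λ = -2: successive nullity increments [4, 1] count blocks of size ≥ k; block sizes are [2, 1, 1, 1].

Jordan blocks: (-2, 2), (-2, 1), (-2, 1), (-2, 1)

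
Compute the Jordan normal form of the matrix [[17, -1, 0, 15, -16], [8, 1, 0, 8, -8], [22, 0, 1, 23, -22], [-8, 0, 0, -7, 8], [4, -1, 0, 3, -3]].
J = [[1, 1, 0, 0, 0], [0, 1, 0, 0, 0], [0, 0, 1, 1, 0], [0, 0, 0, 1, 0], [0, 0, 0, 0, 5]]

The characteristic polynomial is det(xI - A) = (x - 5)(x - 1)^4, so the eigenvalues are 1 (algebraic multiplicity 4), 5 (algebraic multiplicity 1).

For λ = 1: rank(A - I) = 3, rank((A - I)^2) = 1. The eigenspace has dimension 5 - 3 = 2, so there are 2 Jordan blocks; the rank sequence gives block sizes [2, 2].

For λ = 5: algebraic multiplicity 1 gives one 1×1 block.

Assembling the blocks gives the Jordan form J above.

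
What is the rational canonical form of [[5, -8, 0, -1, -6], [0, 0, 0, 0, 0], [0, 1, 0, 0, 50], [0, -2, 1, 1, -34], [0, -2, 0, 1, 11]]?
The invariant factors of A (the non-unit diagonal entries of the Smith normal form of xI - A over ℚ[x]) are x - 5, x(x - 5)^2(x - 2), each dividing the next. The characteristic polynomial is their product, x(x - 5)^3(x - 2).

The rational canonical form is the block-diagonal matrix of companion matrices C(f_i):
R = [[5, 0, 0, 0, 0], [0, 0, 0, 0, 0], [0, 1, 0, 0, 50], [0, 0, 1, 0, -45], [0, 0, 0, 1, 12]].

R = [[5, 0, 0, 0, 0], [0, 0, 0, 0, 0], [0, 1, 0, 0, 50], [0, 0, 1, 0, -45], [0, 0, 0, 1, 12]]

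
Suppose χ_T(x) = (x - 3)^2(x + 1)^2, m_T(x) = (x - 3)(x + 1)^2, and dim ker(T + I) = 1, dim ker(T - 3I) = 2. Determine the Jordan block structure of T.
Jordan blocks: (-1, 2), (3, 1), (3, 1)

λ = -1: algebraic multiplicity 2 (exponent in χ_T), largest block size 2 (exponent in m_T), 1 block (geometric multiplicity). This forces block sizes [2].
λ = 3: algebraic multiplicity 2 (exponent in χ_T), largest block size 1 (exponent in m_T), 2 blocks (geometric multiplicity). These force block sizes [1, 1].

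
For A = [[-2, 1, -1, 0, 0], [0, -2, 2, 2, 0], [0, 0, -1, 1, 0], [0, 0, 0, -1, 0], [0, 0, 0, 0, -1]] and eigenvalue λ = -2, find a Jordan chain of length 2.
We seek v_1 ∈ ker((A + 2I)^2) \ ker(A + 2I), then set v_{i+1} = (A + 2I) v_i.

One such chain is v_1 = [[0, 1, 0, 0, 0]]^T, v_2 = [[1, 0, 0, 0, 0]]^T. Check: (A + 2I) v_2 = [[0, 0, 0, 0, 0]]^T = 0.

v_1 = [[0, 1, 0, 0, 0]]^T, v_2 = [[1, 0, 0, 0, 0]]^T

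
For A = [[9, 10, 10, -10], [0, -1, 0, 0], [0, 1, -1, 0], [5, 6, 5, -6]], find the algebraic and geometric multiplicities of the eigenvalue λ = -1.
algebraic multiplicity 3, geometric multiplicity 2

The characteristic polynomial is (x - 4)(x + 1)^3, so the factor x + 1 appears with exponent 3: the algebraic multiplicity is 3.

rank(A + I) = 2, so the eigenspace has dimension 4 - 2 = 2: the geometric multiplicity is 2.

Since 2 < 3, A is not diagonalizable.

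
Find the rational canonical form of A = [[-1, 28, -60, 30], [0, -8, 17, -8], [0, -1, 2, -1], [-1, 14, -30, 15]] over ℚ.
R = [[0, 0, 0, -1], [1, 0, 0, -8], [0, 1, 0, -14], [0, 0, 1, 8]]

The invariant factors of A (the non-unit diagonal entries of the Smith normal form of xI - A over ℚ[x]) are (x^2 - 4x - 1)^2, each dividing the next. The characteristic polynomial is their product, (x^2 - 4x - 1)^2.

The rational canonical form is the block-diagonal matrix of companion matrices C(f_i):
R = [[0, 0, 0, -1], [1, 0, 0, -8], [0, 1, 0, -14], [0, 0, 1, 8]].

Note the characteristic polynomial does not split into linear factors over ℚ, so A has no Jordan form over ℚ; the rational canonical form exists over any field.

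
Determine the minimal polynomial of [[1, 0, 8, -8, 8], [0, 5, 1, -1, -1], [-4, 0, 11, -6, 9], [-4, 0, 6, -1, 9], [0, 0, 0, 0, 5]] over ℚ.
The characteristic polynomial factors as (x - 5)^4(x - 1). The minimal polynomial is ∏(x - λ)^{k_λ} where k_λ is the size of the largest Jordan block at λ.

For λ = 1: rank(A - I) = 4, and the largest Jordan block has size 1 (the smallest k with rank((A - I)^k) = rank((A - I)^(k+1))).
For λ = 5: rank(A - 5I) = 3, and the largest Jordan block has size 2 (the smallest k with rank((A - 5I)^k) = rank((A - 5I)^(k+1))).

So m_A(x) = (x - 5)^2(x - 1).

m_A(x) = (x - 5)^2(x - 1)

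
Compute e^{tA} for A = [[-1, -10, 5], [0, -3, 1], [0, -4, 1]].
A has Jordan form J = [[-1, 1, 0], [0, -1, 0], [0, 0, -1]] with A = PJP^{-1}, so e^{tA} = P e^{tJ} P^{-1}.

For a Jordan block J_k(λ), e^{tJ_k(λ)} = e^{λt} · (I + tN + t^2 N^2/2! + ... + t^{k-1} N^{k-1}/(k-1)!) where N is the nilpotent superdiagonal part.

Assembling the blocks and conjugating back gives the entries of e^{tA} as shown above.

e^{tA} = [[e^{-t}, -10*t*e^{-t}, 5*t*e^{-t}], [0, (1 - 2*t)*e^{-t}, t*e^{-t}], [0, -4*t*e^{-t}, (2*t + 1)*e^{-t}]]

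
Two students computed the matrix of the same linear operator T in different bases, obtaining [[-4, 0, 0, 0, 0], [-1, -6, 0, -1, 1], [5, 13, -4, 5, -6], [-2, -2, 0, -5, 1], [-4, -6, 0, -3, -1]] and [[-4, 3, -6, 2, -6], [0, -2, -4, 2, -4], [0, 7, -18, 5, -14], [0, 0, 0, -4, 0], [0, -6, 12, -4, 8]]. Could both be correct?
No.

Both have characteristic polynomial (x + 4)^5, but the minimal polynomial of A is (x + 4)^3 while the minimal polynomial of B is (x + 4)^2. The minimal polynomial is a similarity invariant, so A and B are not similar.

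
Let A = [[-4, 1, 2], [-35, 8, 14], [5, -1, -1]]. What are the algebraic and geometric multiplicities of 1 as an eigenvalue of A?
algebraic multiplicity 3, geometric multiplicity 2

The characteristic polynomial is (x - 1)^3, so the factor x - 1 appears with exponent 3: the algebraic multiplicity is 3.

rank(A - I) = 1, so the eigenspace has dimension 3 - 1 = 2: the geometric multiplicity is 2.

Since 2 < 3, A is not diagonalizable.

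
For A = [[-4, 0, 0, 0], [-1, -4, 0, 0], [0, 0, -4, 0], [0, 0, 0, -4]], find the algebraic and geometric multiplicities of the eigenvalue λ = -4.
The characteristic polynomial is (x + 4)^4, so the factor x + 4 appears with exponent 4: the algebraic multiplicity is 4.

rank(A + 4I) = 1, so the eigenspace has dimension 4 - 1 = 3: the geometric multiplicity is 3.

Since 3 < 4, A is not diagonalizable.

algebraic multiplicity 4, geometric multiplicity 3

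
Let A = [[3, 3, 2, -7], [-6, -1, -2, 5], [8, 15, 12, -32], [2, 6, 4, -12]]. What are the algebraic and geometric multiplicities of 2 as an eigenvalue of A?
algebraic multiplicity 2, geometric multiplicity 1

The characteristic polynomial is (x - 2)^2(x + 1)^2, so the factor x - 2 appears with exponent 2: the algebraic multiplicity is 2.

rank(A - 2I) = 3, so the eigenspace has dimension 4 - 3 = 1: the geometric multiplicity is 1.

Since 1 < 2, A is not diagonalizable.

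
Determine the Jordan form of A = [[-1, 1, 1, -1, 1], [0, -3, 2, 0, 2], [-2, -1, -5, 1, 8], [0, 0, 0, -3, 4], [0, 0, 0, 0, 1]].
The characteristic polynomial is det(xI - A) = (x - 1)(x + 3)^4, so the eigenvalues are -3 (algebraic multiplicity 4), 1 (algebraic multiplicity 1).

For λ = -3: rank(A + 3I) = 3, rank((A + 3I)^2) = 2, rank((A + 3I)^3) = 1. The eigenspace has dimension 5 - 3 = 2, so there are 2 Jordan blocks; the rank sequence gives block sizes [3, 1].

For λ = 1: algebraic multiplicity 1 gives one 1×1 block.

Assembling the blocks gives the Jordan form J above.

J = [[-3, 1, 0, 0, 0], [0, -3, 1, 0, 0], [0, 0, -3, 0, 0], [0, 0, 0, -3, 0], [0, 0, 0, 0, 1]]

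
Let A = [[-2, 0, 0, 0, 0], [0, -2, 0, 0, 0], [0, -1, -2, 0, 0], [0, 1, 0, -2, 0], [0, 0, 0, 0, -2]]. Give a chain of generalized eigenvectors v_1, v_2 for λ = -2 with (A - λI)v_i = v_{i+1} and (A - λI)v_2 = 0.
v_1 = [[0, 1, 0, 0, 2]]^T, v_2 = [[0, 0, -1, 1, 0]]^T

We seek v_1 ∈ ker((A + 2I)^2) \ ker(A + 2I), then set v_{i+1} = (A + 2I) v_i.

One such chain is v_1 = [[0, 1, 0, 0, 2]]^T, v_2 = [[0, 0, -1, 1, 0]]^T. Check: (A + 2I) v_2 = [[0, 0, 0, 0, 0]]^T = 0.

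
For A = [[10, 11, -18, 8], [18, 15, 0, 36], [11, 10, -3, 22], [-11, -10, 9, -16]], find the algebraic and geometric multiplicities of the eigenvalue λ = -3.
algebraic multiplicity 2, geometric multiplicity 1

The characteristic polynomial is (x - 6)^2(x + 3)^2, so the factor x + 3 appears with exponent 2: the algebraic multiplicity is 2.

rank(A + 3I) = 3, so the eigenspace has dimension 4 - 3 = 1: the geometric multiplicity is 1.

Since 1 < 2, A is not diagonalizable.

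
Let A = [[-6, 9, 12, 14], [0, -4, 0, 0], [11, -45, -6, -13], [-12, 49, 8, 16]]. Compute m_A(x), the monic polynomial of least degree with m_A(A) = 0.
m_A(x) = (x - 4)^2(x + 4)^2

The characteristic polynomial factors as (x - 4)^2(x + 4)^2. The minimal polynomial is ∏(x - λ)^{k_λ} where k_λ is the size of the largest Jordan block at λ.

For λ = -4: rank(A + 4I) = 3, and the largest Jordan block has size 2 (the smallest k with rank((A + 4I)^k) = rank((A + 4I)^(k+1))).
For λ = 4: rank(A - 4I) = 3, and the largest Jordan block has size 2 (the smallest k with rank((A - 4I)^k) = rank((A - 4I)^(k+1))).

So m_A(x) = (x - 4)^2(x + 4)^2.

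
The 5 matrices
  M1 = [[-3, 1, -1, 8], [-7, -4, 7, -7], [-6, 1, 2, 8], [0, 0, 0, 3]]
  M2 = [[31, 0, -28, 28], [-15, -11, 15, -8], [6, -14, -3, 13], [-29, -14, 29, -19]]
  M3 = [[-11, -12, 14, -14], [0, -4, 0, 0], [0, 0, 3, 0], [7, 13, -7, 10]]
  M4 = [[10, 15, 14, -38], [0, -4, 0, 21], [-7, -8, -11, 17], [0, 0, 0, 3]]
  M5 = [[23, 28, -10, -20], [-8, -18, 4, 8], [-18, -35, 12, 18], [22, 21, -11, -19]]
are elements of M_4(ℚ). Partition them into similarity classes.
Characteristic polynomials: χ_{M1} = (x - 3)^2(x + 4)^2, χ_{M2} = (x - 3)^2(x + 4)^2, χ_{M3} = (x - 3)^2(x + 4)^2, χ_{M4} = (x - 3)^2(x + 4)^2, χ_{M5} = (x - 3)^2(x + 4)^2.

{M1, M2, M3, M4, M5}: invariant factors x - 3, (x - 3)(x + 4)^2.

Matrices are similar if and only if their invariant-factor lists agree; the partition into similarity classes is {M1, M2, M3, M4, M5}.

1 class: {M1, M2, M3, M4, M5}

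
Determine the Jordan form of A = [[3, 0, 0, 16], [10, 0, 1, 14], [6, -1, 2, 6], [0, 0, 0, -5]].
The characteristic polynomial is det(xI - A) = (x - 3)(x - 1)^2(x + 5), so the eigenvalues are -5 (algebraic multiplicity 1), 1 (algebraic multiplicity 2), 3 (algebraic multiplicity 1).

For λ = -5: algebraic multiplicity 1 gives one 1×1 block.

For λ = 1: rank(A - I) = 3, rank((A - I)^2) = 2. The eigenspace has dimension 4 - 3 = 1, so there is 1 Jordan block; the rank sequence gives block sizes [2].

For λ = 3: algebraic multiplicity 1 gives one 1×1 block.

Assembling the blocks gives the Jordan form J above.

J = [[-5, 0, 0, 0], [0, 1, 1, 0], [0, 0, 1, 0], [0, 0, 0, 3]]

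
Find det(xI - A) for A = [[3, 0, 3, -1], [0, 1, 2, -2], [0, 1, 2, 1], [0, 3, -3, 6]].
xI - A = [[x - 3, 0, -3, 1], [0, x - 1, -2, 2], [0, -1, x - 2, -1], [0, -3, 3, x - 6]].

Expanding det(xI - A) along the first row:
det(xI - A) = + (x - 3)·det([[x - 1, -2, 2], [-1, x - 2, -1], [-3, 3, x - 6]]) - (0)·det([[0, -2, 2], [0, x - 2, -1], [0, 3, x - 6]]) + (-3)·det([[0, x - 1, 2], [0, -1, -1], [0, -3, x - 6]]) - (1)·det([[0, x - 1, -2], [0, -1, x - 2], [0, -3, 3]]).

Evaluating gives χ_A(x) = x^4 - 12x^3 + 54x^2 - 108x + 81 = (x - 3)^4.

χ_A(x) = (x - 3)^4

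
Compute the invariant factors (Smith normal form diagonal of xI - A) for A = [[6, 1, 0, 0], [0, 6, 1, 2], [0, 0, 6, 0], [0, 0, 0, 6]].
x - 6, (x - 6)^3

The Jordan structure of A has elementary divisors (x - 6)^3, (x - 6). Arranging the block sizes at each eigenvalue in decreasing order and taking row products gives the invariant factors.

Invariant factors (smallest first, each dividing the next): x - 6, (x - 6)^3.

Check: the last factor (x - 6)^3 is the minimal polynomial, and the product (x - 6)^4 is the characteristic polynomial.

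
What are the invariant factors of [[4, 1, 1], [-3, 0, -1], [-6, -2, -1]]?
The Jordan structure of A has elementary divisors (x - 1)^2, (x - 1). Arranging the block sizes at each eigenvalue in decreasing order and taking row products gives the invariant factors.

Invariant factors (smallest first, each dividing the next): x - 1, (x - 1)^2.

Check: the last factor (x - 1)^2 is the minimal polynomial, and the product (x - 1)^3 is the characteristic polynomial.

x - 1, (x - 1)^2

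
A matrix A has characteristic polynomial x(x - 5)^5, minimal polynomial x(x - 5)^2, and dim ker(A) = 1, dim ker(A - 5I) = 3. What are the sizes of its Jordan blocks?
Jordan blocks: (0, 1), (5, 2), (5, 2), (5, 1)

λ = 0: algebraic multiplicity 1 (exponent in χ_A), largest block size 1 (exponent in m_A), 1 block (geometric multiplicity). This forces block sizes [1].
λ = 5: algebraic multiplicity 5 (exponent in χ_A), largest block size 2 (exponent in m_A), 3 blocks (geometric multiplicity). These force block sizes [2, 2, 1].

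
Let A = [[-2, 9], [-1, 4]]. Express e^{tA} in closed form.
e^{tA} = [[(1 - 3*t)*e^{t}, 9*t*e^{t}], [-t*e^{t}, (3*t + 1)*e^{t}]]

A has Jordan form J = [[1, 1], [0, 1]] with A = PJP^{-1}, so e^{tA} = P e^{tJ} P^{-1}.

For a Jordan block J_k(λ), e^{tJ_k(λ)} = e^{λt} · (I + tN + t^2 N^2/2! + ... + t^{k-1} N^{k-1}/(k-1)!) where N is the nilpotent superdiagonal part.

Assembling the blocks and conjugating back gives the entries of e^{tA} as shown above.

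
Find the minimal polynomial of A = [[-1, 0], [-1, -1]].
m_A(x) = (x + 1)^2

The characteristic polynomial factors as (x + 1)^2. The minimal polynomial is ∏(x - λ)^{k_λ} where k_λ is the size of the largest Jordan block at λ.

For λ = -1: rank(A + I) = 1, and the largest Jordan block has size 2 (the smallest k with rank((A + I)^k) = rank((A + I)^(k+1))).

So m_A(x) = (x + 1)^2.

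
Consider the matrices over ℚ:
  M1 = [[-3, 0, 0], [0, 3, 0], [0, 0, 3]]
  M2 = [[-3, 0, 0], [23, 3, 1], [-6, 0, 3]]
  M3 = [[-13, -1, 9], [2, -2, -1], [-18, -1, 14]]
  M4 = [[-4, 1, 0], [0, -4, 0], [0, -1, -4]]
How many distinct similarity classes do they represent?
4 classes: {M1}, {M2}, {M3}, {M4}

Characteristic polynomials: χ_{M1} = (x - 3)^2(x + 3), χ_{M2} = (x - 3)^2(x + 3), χ_{M3} = (x - 5)(x + 3)^2, χ_{M4} = (x + 4)^3.

{M1}: invariant factors x - 3, (x - 3)(x + 3).

{M2}: invariant factors (x - 3)^2(x + 3).

{M3}: invariant factors (x - 5)(x + 3)^2.

{M4}: invariant factors x + 4, (x + 4)^2.

Matrices are similar if and only if their invariant-factor lists agree; the partition into similarity classes is {M1}, {M2}, {M3}, {M4}.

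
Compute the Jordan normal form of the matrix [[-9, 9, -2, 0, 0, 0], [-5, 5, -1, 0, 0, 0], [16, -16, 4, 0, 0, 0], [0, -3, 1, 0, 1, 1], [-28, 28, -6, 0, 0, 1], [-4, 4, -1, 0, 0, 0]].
The characteristic polynomial is det(xI - A) = x^6, so the eigenvalues are 0 (algebraic multiplicity 6).

For λ = 0: rank(A) = 4, rank(A^2) = 2, rank(A^3) = 0. The eigenspace has dimension 6 - 4 = 2, so there are 2 Jordan blocks; the rank sequence gives block sizes [3, 3].

Assembling the blocks gives the Jordan form J above.

J = [[0, 1, 0, 0, 0, 0], [0, 0, 1, 0, 0, 0], [0, 0, 0, 0, 0, 0], [0, 0, 0, 0, 1, 0], [0, 0, 0, 0, 0, 1], [0, 0, 0, 0, 0, 0]]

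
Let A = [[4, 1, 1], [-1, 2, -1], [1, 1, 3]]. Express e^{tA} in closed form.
e^{tA} = [[(t^2/2 + t + 1)*e^{3*t}, t*(t + 2)*e^{3*t}/2, t*e^{3*t}], [t*(-t - 2)*e^{3*t}/2, (-t^2/2 - t + 1)*e^{3*t}, -t*e^{3*t}], [t*e^{3*t}, t*e^{3*t}, e^{3*t}]]

A has Jordan form J = [[3, 1, 0], [0, 3, 1], [0, 0, 3]] with A = PJP^{-1}, so e^{tA} = P e^{tJ} P^{-1}.

For a Jordan block J_k(λ), e^{tJ_k(λ)} = e^{λt} · (I + tN + t^2 N^2/2! + ... + t^{k-1} N^{k-1}/(k-1)!) where N is the nilpotent superdiagonal part.

Assembling the blocks and conjugating back gives the entries of e^{tA} as shown above.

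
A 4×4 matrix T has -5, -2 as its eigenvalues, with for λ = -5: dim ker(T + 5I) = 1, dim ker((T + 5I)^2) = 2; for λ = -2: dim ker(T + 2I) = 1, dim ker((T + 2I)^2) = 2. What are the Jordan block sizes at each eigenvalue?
Jordan blocks: (-5, 2), (-2, 2)

λ = -5: successive nullity increments [1, 1] count blocks of size ≥ k; block sizes are [2].
λ = -2: successive nullity increments [1, 1] count blocks of size ≥ k; block sizes are [2].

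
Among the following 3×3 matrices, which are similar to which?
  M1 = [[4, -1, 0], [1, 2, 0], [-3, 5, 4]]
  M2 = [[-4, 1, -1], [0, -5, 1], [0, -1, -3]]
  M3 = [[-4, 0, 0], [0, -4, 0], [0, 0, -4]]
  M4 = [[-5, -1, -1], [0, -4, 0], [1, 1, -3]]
3 classes: {M1}, {M2, M4}, {M3}

Characteristic polynomials: χ_{M1} = (x - 4)(x - 3)^2, χ_{M2} = (x + 4)^3, χ_{M3} = (x + 4)^3, χ_{M4} = (x + 4)^3.

{M1}: invariant factors (x - 4)(x - 3)^2.

{M2, M4}: invariant factors x + 4, (x + 4)^2.

{M3}: invariant factors x + 4, x + 4, x + 4.

Matrices are similar if and only if their invariant-factor lists agree; the partition into similarity classes is {M1}, {M2, M4}, {M3}.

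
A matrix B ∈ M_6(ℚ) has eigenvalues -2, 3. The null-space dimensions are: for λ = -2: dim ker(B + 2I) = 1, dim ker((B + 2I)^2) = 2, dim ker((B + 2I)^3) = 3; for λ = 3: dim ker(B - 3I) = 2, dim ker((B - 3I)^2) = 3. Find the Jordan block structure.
Jordan blocks: (-2, 3), (3, 2), (3, 1)

λ = -2: successive nullity increments [1, 1, 1] count blocks of size ≥ k; block sizes are [3].
λ = 3: successive nullity increments [2, 1] count blocks of size ≥ k; block sizes are [2, 1].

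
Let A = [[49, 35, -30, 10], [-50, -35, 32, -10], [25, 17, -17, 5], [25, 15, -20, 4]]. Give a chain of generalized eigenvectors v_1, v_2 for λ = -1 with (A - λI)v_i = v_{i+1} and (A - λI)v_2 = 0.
We seek v_1 ∈ ker((A + I)^2) \ ker(A + I), then set v_{i+1} = (A + I) v_i.

One such chain is v_1 = [[-4, 5, -2, -4]]^T, v_2 = [[-5, 6, -3, -5]]^T. Check: (A + I) v_2 = [[0, 0, 0, 0]]^T = 0.

v_1 = [[-4, 5, -2, -4]]^T, v_2 = [[-5, 6, -3, -5]]^T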